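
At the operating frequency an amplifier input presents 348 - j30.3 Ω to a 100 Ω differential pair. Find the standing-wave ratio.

Γ = (Z_L − Z_0)/(Z_L + Z_0) = (248 − j30.3)/(448 − j30.3)
|Γ| = 250/449 = 0.556
VSWR = (1 + |Γ|)/(1 − |Γ|) = 1.56/0.444

VSWR ≈ 3.51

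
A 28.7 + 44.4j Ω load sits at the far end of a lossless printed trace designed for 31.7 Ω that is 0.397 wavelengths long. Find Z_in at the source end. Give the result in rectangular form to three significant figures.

βl = 2π × 0.397 = 143°
tan(βl) = tan(143°) = -0.756
Z_in = Z_0·(Z_L + jZ_0·tanβl)/(Z_0 + jZ_L·tanβl)
     = 31.7·(28.7 + j20.4)/(65.3 − j21.7)

Z_in ≈ 9.58 + j13.1 Ω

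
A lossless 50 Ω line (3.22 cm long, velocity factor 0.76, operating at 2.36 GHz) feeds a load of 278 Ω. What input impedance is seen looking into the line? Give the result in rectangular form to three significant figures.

λ = v/f = 0.76·c / 2.36 GHz = 0.0966 m
βl = 2π·l/λ = 2π × 0.333 = 120°
tan(βl) = tan(120°) = -1.73
Z_in = Z_0·(Z_L + jZ_0·tanβl)/(Z_0 + jZ_L·tanβl)
     = 50·(278 − j86.6)/(50 − j482)

Z_in ≈ 11.9 + j27.6 Ω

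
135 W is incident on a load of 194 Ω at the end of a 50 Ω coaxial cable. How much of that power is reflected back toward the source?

P_reflected ≈ 47 W

Γ = (194 − 50)/(194 + 50) = 0.59
|Γ|² = 0.348
P_refl = |Γ|²·P_inc = 47 W, P_del = (1 − |Γ|²)·P_inc = 88 W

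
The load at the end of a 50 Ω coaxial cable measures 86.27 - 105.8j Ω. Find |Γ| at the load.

|Γ| ≈ 0.648

Γ = (Z_L − Z_0)/(Z_L + Z_0) = (36.27 − j105.8)/(136.3 − j105.8)
|Γ| = 112/173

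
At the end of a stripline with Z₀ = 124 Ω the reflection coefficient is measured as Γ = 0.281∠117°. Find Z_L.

Z_L ≈ 85.6 + j46.5 Ω

Z_L = Z_0·(1 + Γ)/(1 − Γ) = 124·(0.872 + j0.25)/(1.13 − j0.25)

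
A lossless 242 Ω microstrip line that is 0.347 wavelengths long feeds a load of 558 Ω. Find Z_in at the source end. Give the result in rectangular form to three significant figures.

Z_in ≈ 143 + j126 Ω

βl = 2π × 0.347 = 125°
tan(βl) = tan(125°) = -1.43
Z_in = Z_0·(Z_L + jZ_0·tanβl)/(Z_0 + jZ_L·tanβl)
     = 242·(558 − j347)/(242 − j799)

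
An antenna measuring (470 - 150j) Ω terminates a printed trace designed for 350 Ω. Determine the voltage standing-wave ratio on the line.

VSWR ≈ 1.6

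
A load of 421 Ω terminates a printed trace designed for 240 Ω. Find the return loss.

Γ = (421 − 240)/(421 + 240) = 0.274
RL = −20·log₁₀|Γ| = −20·log₁₀(0.274)

RL ≈ 11.3 dB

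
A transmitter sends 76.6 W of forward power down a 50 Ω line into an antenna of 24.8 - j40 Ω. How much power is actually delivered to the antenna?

|Γ| = |(-25.2 − j40)/(74.8 − j40)| = 0.557
|Γ|² = 0.311
P_refl = |Γ|²·P_inc = 23.8 W, P_del = (1 − |Γ|²)·P_inc = 52.8 W

P_delivered ≈ 52.8 W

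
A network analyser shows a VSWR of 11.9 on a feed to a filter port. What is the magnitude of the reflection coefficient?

|Γ| ≈ 0.845

|Γ| = (S − 1)/(S + 1) = (11.9 − 1)/(11.9 + 1) = 10.9/12.9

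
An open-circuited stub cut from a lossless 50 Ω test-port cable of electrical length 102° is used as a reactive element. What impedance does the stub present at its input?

Z_in ≈ +j10.6 Ω

tan(βl) = -4.7
For an open-circuited stub, Z_in = −jZ_0·cot(βl) = −jZ_0/tan(βl)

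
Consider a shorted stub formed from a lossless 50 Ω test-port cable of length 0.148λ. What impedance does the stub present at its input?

βl = 2π × 0.148 = 53.3°
tan(βl) = 1.34
For a shorted stub, Z_in = jZ_0·tan(βl)

Z_in ≈ +j67 Ω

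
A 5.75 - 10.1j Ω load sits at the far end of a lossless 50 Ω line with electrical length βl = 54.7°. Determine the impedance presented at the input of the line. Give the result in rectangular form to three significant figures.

Z_in ≈ 10.3 + j45.8 Ω

tan(βl) = tan(54.7°) = 1.41
Z_in = Z_0·(Z_L + jZ_0·tanβl)/(Z_0 + jZ_L·tanβl)
     = 50·(5.75 + j60.5)/(64.3 + j8.12)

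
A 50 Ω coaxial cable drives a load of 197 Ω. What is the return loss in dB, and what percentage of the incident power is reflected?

Γ = (197 − 50)/(197 + 50) = 0.595
RL = −20·log₁₀(0.595) = 4.51 dB
P_refl/P_inc = |Γ|² = 0.354

RL ≈ 4.51 dB; 35.4% of incident power reflected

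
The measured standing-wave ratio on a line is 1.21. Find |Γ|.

|Γ| = (S − 1)/(S + 1) = (1.21 − 1)/(1.21 + 1) = 0.21/2.21

|Γ| ≈ 0.095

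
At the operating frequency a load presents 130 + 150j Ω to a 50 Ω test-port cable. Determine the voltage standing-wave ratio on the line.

VSWR ≈ 6.29

Γ = (Z_L − Z_0)/(Z_L + Z_0) = (80 + j150)/(180 + j150)
|Γ| = 170/234 = 0.726
VSWR = (1 + |Γ|)/(1 − |Γ|) = 1.73/0.274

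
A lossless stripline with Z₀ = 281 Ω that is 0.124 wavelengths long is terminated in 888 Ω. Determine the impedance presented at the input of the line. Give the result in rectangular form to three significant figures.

βl = 2π × 0.124 = 44.6°
tan(βl) = tan(44.6°) = 0.988
Z_in = Z_0·(Z_L + jZ_0·tanβl)/(Z_0 + jZ_L·tanβl)
     = 281·(888 + j277)/(281 + j877)

Z_in ≈ 163 − j232 Ω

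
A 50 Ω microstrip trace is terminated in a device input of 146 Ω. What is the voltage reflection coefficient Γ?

Γ = (Z_L − Z_0)/(Z_L + Z_0) = (146 − 50)/(146 + 50) = 96/196

Γ = 0.49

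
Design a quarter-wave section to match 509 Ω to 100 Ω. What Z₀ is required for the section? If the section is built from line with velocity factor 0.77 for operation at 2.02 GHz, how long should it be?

Z_qwt = √(Z_0·R_L) = √(100 × 509) = √50900
λ = 0.77·c/f = 0.114 m, so l = λ/4 = 0.0286 m

Z_qwt ≈ 226 Ω; length ≈ 2.86 cm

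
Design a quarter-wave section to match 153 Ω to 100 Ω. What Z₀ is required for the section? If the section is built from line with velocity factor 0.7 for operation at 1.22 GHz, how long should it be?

Z_qwt ≈ 124 Ω; length ≈ 4.3 cm

Z_qwt = √(Z_0·R_L) = √(100 × 153) = √15300
λ = 0.7·c/f = 0.172 m, so l = λ/4 = 0.043 m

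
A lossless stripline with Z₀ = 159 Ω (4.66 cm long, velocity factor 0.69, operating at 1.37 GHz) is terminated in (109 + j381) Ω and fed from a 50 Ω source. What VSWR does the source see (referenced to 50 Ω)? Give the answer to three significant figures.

VSWR ≈ 3.28

λ = v/f = 0.69·c / 1.37 GHz = 0.151 m
βl = 2π·l/λ = 2π × 0.308 = 111°
tan(βl) = -2.6
Z_in = Z_0·(Z_L + jZ_0·tanβl)/(Z_0 + jZ_L·tanβl) = 15.3 − j0.743 Ω
Γ_s = (Z_in − Z_s)/(Z_in + Z_s) = (-34.7 − j0.743)/(65.3 − j0.743), |Γ_s| = 0.533
VSWR = (1 + |Γ_s|)/(1 − |Γ_s|)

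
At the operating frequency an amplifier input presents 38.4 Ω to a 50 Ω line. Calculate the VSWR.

For a purely resistive load, VSWR = R_L/Z_0 or Z_0/R_L (whichever > 1) = 50/38.4

VSWR ≈ 1.3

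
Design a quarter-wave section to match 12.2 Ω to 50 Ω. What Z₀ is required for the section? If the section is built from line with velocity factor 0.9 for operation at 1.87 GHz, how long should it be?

Z_qwt = √(Z_0·R_L) = √(50 × 12.2) = √610
λ = 0.9·c/f = 0.144 m, so l = λ/4 = 0.0361 m

Z_qwt ≈ 24.7 Ω; length ≈ 3.61 cm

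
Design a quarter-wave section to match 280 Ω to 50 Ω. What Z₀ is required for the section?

Z_qwt ≈ 118 Ω

Z_qwt = √(Z_0·R_L) = √(50 × 280) = √14000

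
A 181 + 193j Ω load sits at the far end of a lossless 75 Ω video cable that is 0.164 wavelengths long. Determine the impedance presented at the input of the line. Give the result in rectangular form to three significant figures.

βl = 2π × 0.164 = 59°
tan(βl) = tan(59°) = 1.67
Z_in = Z_0·(Z_L + jZ_0·tanβl)/(Z_0 + jZ_L·tanβl)
     = 75·(181 + j318)/(-247 + j302)

Z_in ≈ 25.3 − j65.7 Ω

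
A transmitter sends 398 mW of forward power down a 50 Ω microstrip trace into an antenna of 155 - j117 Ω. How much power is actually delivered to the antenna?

P_delivered ≈ 221 mW

|Γ| = |(105 − j117)/(205 − j117)| = 0.666
|Γ|² = 0.444
P_refl = |Γ|²·P_inc = 177 mW, P_del = (1 − |Γ|²)·P_inc = 221 mW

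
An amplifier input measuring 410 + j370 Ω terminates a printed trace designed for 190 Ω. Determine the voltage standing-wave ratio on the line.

Γ = (Z_L − Z_0)/(Z_L + Z_0) = (220 + j370)/(600 + j370)
|Γ| = 430/705 = 0.611
VSWR = (1 + |Γ|)/(1 − |Γ|) = 1.61/0.389

VSWR ≈ 4.14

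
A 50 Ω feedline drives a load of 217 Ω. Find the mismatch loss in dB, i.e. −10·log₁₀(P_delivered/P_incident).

Γ = (217 − 50)/(217 + 50) = 0.625
|Γ|² = 0.391, so P_del/P_inc = 1 − |Γ|² = 0.609
ML = −10·log₁₀(1 − |Γ|²)

mismatch loss ≈ 2.16 dB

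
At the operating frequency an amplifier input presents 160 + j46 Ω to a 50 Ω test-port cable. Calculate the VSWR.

VSWR ≈ 3.49

Γ = (Z_L − Z_0)/(Z_L + Z_0) = (110 + j46)/(210 + j46)
|Γ| = 119/215 = 0.555
VSWR = (1 + |Γ|)/(1 − |Γ|) = 1.55/0.445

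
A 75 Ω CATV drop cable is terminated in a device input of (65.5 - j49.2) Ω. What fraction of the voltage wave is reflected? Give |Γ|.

|Γ| ≈ 0.337

Γ = (Z_L − Z_0)/(Z_L + Z_0) = (-9.5 − j49.2)/(140.5 − j49.2)
|Γ| = 50.1/149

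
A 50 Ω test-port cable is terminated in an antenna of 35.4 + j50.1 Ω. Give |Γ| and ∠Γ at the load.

Γ = (Z_L − Z_0)/(Z_L + Z_0) = (-14.6 + j50.1)/(85.4 + j50.1)
|Γ| = 52.2/99 = 0.527

Γ ≈ 0.527 ∠ 75.8°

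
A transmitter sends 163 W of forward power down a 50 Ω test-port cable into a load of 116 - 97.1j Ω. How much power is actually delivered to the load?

P_delivered ≈ 102 W

|Γ| = |(66 − j97.1)/(166 − j97.1)| = 0.61
|Γ|² = 0.373
P_refl = |Γ|²·P_inc = 60.8 W, P_del = (1 − |Γ|²)·P_inc = 102 W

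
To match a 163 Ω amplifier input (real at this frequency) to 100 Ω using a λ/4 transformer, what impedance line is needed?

Z_qwt ≈ 128 Ω

Z_qwt = √(Z_0·R_L) = √(100 × 163) = √16300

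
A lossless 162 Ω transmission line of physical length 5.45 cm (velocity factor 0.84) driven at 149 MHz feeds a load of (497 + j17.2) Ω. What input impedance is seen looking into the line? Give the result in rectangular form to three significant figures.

λ = v/f = 0.84·c / 149 MHz = 1.69 m
βl = 2π·l/λ = 2π × 0.0322 = 11.6°
tan(βl) = tan(11.6°) = 0.205
Z_in = Z_0·(Z_L + jZ_0·tanβl)/(Z_0 + jZ_L·tanβl)
     = 162·(497 + j50.5)/(158 + j102)

Z_in ≈ 383 − j195 Ω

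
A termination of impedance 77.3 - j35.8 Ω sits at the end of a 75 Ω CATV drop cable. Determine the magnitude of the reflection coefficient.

|Γ| ≈ 0.229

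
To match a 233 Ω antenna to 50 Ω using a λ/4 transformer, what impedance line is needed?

Z_qwt = √(Z_0·R_L) = √(50 × 233) = √11650

Z_qwt ≈ 108 Ω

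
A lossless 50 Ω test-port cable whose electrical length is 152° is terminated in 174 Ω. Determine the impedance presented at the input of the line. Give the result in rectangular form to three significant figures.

Z_in ≈ 50.5 + j66.8 Ω

tan(βl) = tan(152°) = -0.532
Z_in = Z_0·(Z_L + jZ_0·tanβl)/(Z_0 + jZ_L·tanβl)
     = 50·(174 − j26.6)/(50 − j92.5)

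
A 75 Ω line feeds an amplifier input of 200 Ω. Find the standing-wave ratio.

VSWR ≈ 2.67

Γ = (200 − 75)/(200 + 75) = 0.455
VSWR = (1 + 0.455)/(1 − 0.455)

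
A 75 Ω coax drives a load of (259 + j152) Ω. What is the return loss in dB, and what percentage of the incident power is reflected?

Γ = (184 + j152)/(334 + j152), |Γ| = 0.65
RL = −20·log₁₀(0.65) = 3.74 dB
P_refl/P_inc = |Γ|² = 0.423

RL ≈ 3.74 dB; 42.3% of incident power reflected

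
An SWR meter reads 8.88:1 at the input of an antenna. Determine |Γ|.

|Γ| ≈ 0.798

|Γ| = (S − 1)/(S + 1) = (8.88 − 1)/(8.88 + 1) = 7.88/9.88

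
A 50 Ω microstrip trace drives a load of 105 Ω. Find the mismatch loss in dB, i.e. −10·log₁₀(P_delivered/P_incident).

Γ = (105 − 50)/(105 + 50) = 0.355
|Γ|² = 0.126, so P_del/P_inc = 1 − |Γ|² = 0.874
ML = −10·log₁₀(1 − |Γ|²)

mismatch loss ≈ 0.584 dB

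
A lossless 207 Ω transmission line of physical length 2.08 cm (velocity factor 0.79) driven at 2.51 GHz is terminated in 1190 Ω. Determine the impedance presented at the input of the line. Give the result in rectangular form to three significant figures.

Z_in ≈ 37.3 − j37.9 Ω

λ = v/f = 0.79·c / 2.51 GHz = 0.0944 m
βl = 2π·l/λ = 2π × 0.22 = 79.3°
tan(βl) = tan(79.3°) = 5.29
Z_in = Z_0·(Z_L + jZ_0·tanβl)/(Z_0 + jZ_L·tanβl)
     = 207·(1190 + j1100)/(207 + j6300)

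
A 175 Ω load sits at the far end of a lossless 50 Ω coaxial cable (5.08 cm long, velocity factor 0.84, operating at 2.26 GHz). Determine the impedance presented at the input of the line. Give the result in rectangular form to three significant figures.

λ = v/f = 0.84·c / 2.26 GHz = 0.112 m
βl = 2π·l/λ = 2π × 0.456 = 164°
tan(βl) = tan(164°) = -0.287
Z_in = Z_0·(Z_L + jZ_0·tanβl)/(Z_0 + jZ_L·tanβl)
     = 50·(175 − j14.3)/(50 − j50.1)

Z_in ≈ 94.4 + j80.4 Ω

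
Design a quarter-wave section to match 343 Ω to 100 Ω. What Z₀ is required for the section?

Z_qwt = √(Z_0·R_L) = √(100 × 343) = √34300

Z_qwt ≈ 185 Ω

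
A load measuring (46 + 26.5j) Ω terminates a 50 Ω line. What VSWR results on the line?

VSWR ≈ 1.74

Γ = (Z_L − Z_0)/(Z_L + Z_0) = (-4 + j26.5)/(96 + j26.5)
|Γ| = 26.8/99.6 = 0.269
VSWR = (1 + |Γ|)/(1 − |Γ|) = 1.27/0.731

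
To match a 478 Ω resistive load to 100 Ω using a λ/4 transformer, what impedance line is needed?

Z_qwt = √(Z_0·R_L) = √(100 × 478) = √47800

Z_qwt ≈ 219 Ω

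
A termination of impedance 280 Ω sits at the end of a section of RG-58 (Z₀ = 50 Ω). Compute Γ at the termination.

Γ = 0.697

Γ = (Z_L − Z_0)/(Z_L + Z_0) = (280 − 50)/(280 + 50) = 230/330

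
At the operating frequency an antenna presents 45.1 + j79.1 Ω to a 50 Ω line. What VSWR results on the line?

Γ = (Z_L − Z_0)/(Z_L + Z_0) = (-4.9 + j79.1)/(95.1 + j79.1)
|Γ| = 79.3/124 = 0.641
VSWR = (1 + |Γ|)/(1 − |Γ|) = 1.64/0.359

VSWR ≈ 4.57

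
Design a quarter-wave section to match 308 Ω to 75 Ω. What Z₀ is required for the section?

Z_qwt ≈ 152 Ω

Z_qwt = √(Z_0·R_L) = √(75 × 308) = √23100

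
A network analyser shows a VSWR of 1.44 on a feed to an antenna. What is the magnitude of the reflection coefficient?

|Γ| ≈ 0.18

|Γ| = (S − 1)/(S + 1) = (1.44 − 1)/(1.44 + 1) = 0.44/2.44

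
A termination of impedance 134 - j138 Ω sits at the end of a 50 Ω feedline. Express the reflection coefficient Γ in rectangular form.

Γ ≈ 0.652 − j0.261

Γ = (Z_L − Z_0)/(Z_L + Z_0) = (84 − j138)/(184 − j138)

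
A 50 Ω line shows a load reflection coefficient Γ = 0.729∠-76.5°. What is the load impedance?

Z_L = Z_0·(1 + Γ)/(1 − Γ) = 50·(1.17 − j0.709)/(0.83 + j0.709)

Z_L ≈ 19.7 − j59.5 Ω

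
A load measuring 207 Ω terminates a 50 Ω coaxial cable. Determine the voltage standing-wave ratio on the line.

Γ = (207 − 50)/(207 + 50) = 0.611
VSWR = (1 + 0.611)/(1 − 0.611)

VSWR ≈ 4.14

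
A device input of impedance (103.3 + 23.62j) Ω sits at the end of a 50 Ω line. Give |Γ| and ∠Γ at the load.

Γ ≈ 0.376 ∠ 15.1°

Γ = (Z_L − Z_0)/(Z_L + Z_0) = (53.3 + j23.62)/(153.3 + j23.62)
|Γ| = 58.3/155 = 0.376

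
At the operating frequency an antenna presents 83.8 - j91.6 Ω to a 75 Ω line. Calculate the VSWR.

VSWR ≈ 3.02

Γ = (Z_L − Z_0)/(Z_L + Z_0) = (8.8 − j91.6)/(158.8 − j91.6)
|Γ| = 92/183 = 0.502
VSWR = (1 + |Γ|)/(1 − |Γ|) = 1.5/0.498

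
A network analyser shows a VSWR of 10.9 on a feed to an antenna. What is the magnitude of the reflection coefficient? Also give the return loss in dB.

|Γ| ≈ 0.832; return loss ≈ 1.6 dB

|Γ| = (S − 1)/(S + 1) = (10.9 − 1)/(10.9 + 1) = 9.9/11.9
RL = −20·log₁₀|Γ| = −20·log₁₀(0.832)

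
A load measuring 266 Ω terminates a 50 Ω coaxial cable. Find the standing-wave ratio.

Γ = (266 − 50)/(266 + 50) = 0.684
VSWR = (1 + 0.684)/(1 − 0.684)

VSWR ≈ 5.32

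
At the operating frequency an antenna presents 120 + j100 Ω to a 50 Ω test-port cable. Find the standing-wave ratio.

VSWR ≈ 4.25

Γ = (Z_L − Z_0)/(Z_L + Z_0) = (70 + j100)/(170 + j100)
|Γ| = 122/197 = 0.619
VSWR = (1 + |Γ|)/(1 − |Γ|) = 1.62/0.381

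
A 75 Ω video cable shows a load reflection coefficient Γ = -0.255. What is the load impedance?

Z_L = Z_0·(1 + Γ)/(1 − Γ) = 75·(0.745)/(1.25)

Z_L ≈ 44.5 Ω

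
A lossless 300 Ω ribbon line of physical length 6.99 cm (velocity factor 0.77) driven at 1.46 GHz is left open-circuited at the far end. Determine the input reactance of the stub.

X_in ≈ 783 Ω (inductive)

λ = v/f = 0.77·c / 1.46 GHz = 0.158 m
βl = 2π·l/λ = 2π × 0.442 = 159°
tan(βl) = -0.383
For an open-circuited stub, Z_in = −jZ_0·cot(βl) = −jZ_0/tan(βl)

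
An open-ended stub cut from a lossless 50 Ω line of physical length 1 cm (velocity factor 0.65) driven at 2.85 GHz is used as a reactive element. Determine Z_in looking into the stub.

Z_in ≈ −j38.2 Ω

λ = v/f = 0.65·c / 2.85 GHz = 0.0684 m
βl = 2π·l/λ = 2π × 0.146 = 52.6°
tan(βl) = 1.31
For an open-ended stub, Z_in = −jZ_0·cot(βl) = −jZ_0/tan(βl)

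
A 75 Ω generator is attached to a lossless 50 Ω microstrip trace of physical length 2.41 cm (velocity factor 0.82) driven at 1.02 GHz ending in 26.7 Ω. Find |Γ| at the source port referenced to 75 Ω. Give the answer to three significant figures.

λ = v/f = 0.82·c / 1.02 GHz = 0.241 m
βl = 2π·l/λ = 2π × 0.0999 = 36°
tan(βl) = 0.726
Z_in = Z_0·(Z_L + jZ_0·tanβl)/(Z_0 + jZ_L·tanβl) = 35.4 + j22.6 Ω
Γ_s = (Z_in − Z_s)/(Z_in + Z_s) = (-39.6 + j22.6)/(110 + j22.6), |Γ_s| = 0.404

|Γ| ≈ 0.404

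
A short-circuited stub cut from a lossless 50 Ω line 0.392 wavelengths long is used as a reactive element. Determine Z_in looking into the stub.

βl = 2π × 0.392 = 141°
tan(βl) = -0.806
For a short-circuited stub, Z_in = jZ_0·tan(βl)

Z_in ≈ −j40.3 Ω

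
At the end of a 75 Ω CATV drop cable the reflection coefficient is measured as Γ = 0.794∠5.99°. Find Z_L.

Z_L = Z_0·(1 + Γ)/(1 − Γ) = 75·(1.79 + j0.0829)/(0.21 − j0.0829)

Z_L ≈ 542 + j243 Ω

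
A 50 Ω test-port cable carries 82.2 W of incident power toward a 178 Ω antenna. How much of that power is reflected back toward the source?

P_reflected ≈ 25.9 W

Γ = (178 − 50)/(178 + 50) = 0.561
|Γ|² = 0.315
P_refl = |Γ|²·P_inc = 25.9 W, P_del = (1 − |Γ|²)·P_inc = 56.3 W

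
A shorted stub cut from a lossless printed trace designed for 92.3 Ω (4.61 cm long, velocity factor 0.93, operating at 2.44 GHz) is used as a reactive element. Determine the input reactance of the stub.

X_in ≈ -64.3 Ω (capacitive)

λ = v/f = 0.93·c / 2.44 GHz = 0.114 m
βl = 2π·l/λ = 2π × 0.403 = 145°
tan(βl) = -0.697
For a shorted stub, Z_in = jZ_0·tan(βl)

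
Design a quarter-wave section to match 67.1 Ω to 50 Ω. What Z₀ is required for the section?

Z_qwt ≈ 57.9 Ω

Z_qwt = √(Z_0·R_L) = √(50 × 67.1) = √3355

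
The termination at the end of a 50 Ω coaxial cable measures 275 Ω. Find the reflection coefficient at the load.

Γ = 0.692

Γ = (Z_L − Z_0)/(Z_L + Z_0) = (275 − 50)/(275 + 50) = 225/325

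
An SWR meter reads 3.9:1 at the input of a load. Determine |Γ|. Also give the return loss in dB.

|Γ| ≈ 0.592; return loss ≈ 4.56 dB

|Γ| = (S − 1)/(S + 1) = (3.9 − 1)/(3.9 + 1) = 2.9/4.9
RL = −20·log₁₀|Γ| = −20·log₁₀(0.592)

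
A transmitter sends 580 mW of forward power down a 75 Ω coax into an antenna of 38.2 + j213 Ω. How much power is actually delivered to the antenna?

|Γ| = |(-36.8 + j213)/(113.2 + j213)| = 0.896
|Γ|² = 0.803
P_refl = |Γ|²·P_inc = 466 mW, P_del = (1 − |Γ|²)·P_inc = 114 mW

P_delivered ≈ 114 mW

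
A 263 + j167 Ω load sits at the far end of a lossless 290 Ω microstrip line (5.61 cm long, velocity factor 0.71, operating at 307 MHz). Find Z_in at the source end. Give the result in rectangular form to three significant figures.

Z_in ≈ 481 + j126 Ω

λ = v/f = 0.71·c / 307 MHz = 0.694 m
βl = 2π·l/λ = 2π × 0.0809 = 29.1°
tan(βl) = tan(29.1°) = 0.557
Z_in = Z_0·(Z_L + jZ_0·tanβl)/(Z_0 + jZ_L·tanβl)
     = 290·(263 + j328)/(197 + j146)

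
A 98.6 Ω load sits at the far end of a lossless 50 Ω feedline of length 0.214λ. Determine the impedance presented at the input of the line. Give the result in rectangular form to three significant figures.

βl = 2π × 0.214 = 77°
tan(βl) = tan(77°) = 4.35
Z_in = Z_0·(Z_L + jZ_0·tanβl)/(Z_0 + jZ_L·tanβl)
     = 50·(98.6 + j217)/(50 + j428)

Z_in ≈ 26.3 − j8.43 Ω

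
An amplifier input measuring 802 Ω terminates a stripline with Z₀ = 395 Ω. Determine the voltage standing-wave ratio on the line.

VSWR ≈ 2.03

Γ = (802 − 395)/(802 + 395) = 0.34
VSWR = (1 + 0.34)/(1 − 0.34)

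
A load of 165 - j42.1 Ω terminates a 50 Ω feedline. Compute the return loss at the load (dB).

RL ≈ 5.05 dB

Γ = (115 − j42.1)/(215 − j42.1), |Γ| = 0.559
RL = −20·log₁₀|Γ| = −20·log₁₀(0.559)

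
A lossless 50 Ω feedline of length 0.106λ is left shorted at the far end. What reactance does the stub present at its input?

X_in ≈ 39.3 Ω (inductive)

βl = 2π × 0.106 = 38.2°
tan(βl) = 0.786
For a shorted stub, Z_in = jZ_0·tan(βl)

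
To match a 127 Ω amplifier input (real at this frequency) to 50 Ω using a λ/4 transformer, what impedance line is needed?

Z_qwt ≈ 79.7 Ω

Z_qwt = √(Z_0·R_L) = √(50 × 127) = √6350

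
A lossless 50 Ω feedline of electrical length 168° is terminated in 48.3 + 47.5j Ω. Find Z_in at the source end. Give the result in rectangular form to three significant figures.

Z_in ≈ 34 + j36.5 Ω

tan(βl) = tan(168°) = -0.213
Z_in = Z_0·(Z_L + jZ_0·tanβl)/(Z_0 + jZ_L·tanβl)
     = 50·(48.3 + j36.9)/(60.1 − j10.3)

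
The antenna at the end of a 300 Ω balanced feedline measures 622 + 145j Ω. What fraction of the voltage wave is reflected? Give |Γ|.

Γ = (Z_L − Z_0)/(Z_L + Z_0) = (322 + j145)/(922 + j145)
|Γ| = 353/933

|Γ| ≈ 0.378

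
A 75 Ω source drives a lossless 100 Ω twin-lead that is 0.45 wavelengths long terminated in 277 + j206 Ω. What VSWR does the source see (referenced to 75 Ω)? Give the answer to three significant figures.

βl = 2π × 0.45 = 162°
tan(βl) = -0.325
Z_in = Z_0·(Z_L + jZ_0·tanβl)/(Z_0 + jZ_L·tanβl) = 85.1 + j150 Ω
Γ_s = (Z_in − Z_s)/(Z_in + Z_s) = (10.1 + j150)/(160 + j150), |Γ_s| = 0.685
VSWR = (1 + |Γ_s|)/(1 − |Γ_s|)

VSWR ≈ 5.35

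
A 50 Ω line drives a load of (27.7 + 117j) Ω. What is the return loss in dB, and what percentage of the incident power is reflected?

RL ≈ 1.43 dB; 71.9% of incident power reflected

Γ = (-22.3 + j117)/(77.7 + j117), |Γ| = 0.848
RL = −20·log₁₀(0.848) = 1.43 dB
P_refl/P_inc = |Γ|² = 0.719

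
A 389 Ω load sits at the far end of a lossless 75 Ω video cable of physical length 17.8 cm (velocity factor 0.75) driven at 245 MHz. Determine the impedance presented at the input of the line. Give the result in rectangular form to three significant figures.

Z_in ≈ 16.3 − j26.5 Ω

λ = v/f = 0.75·c / 245 MHz = 0.918 m
βl = 2π·l/λ = 2π × 0.194 = 69.8°
tan(βl) = tan(69.8°) = 2.71
Z_in = Z_0·(Z_L + jZ_0·tanβl)/(Z_0 + jZ_L·tanβl)
     = 75·(389 + j204)/(75 + j1060)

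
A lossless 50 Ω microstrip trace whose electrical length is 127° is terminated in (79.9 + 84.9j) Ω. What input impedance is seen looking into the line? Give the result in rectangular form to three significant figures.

tan(βl) = tan(127°) = -1.33
Z_in = Z_0·(Z_L + jZ_0·tanβl)/(Z_0 + jZ_L·tanβl)
     = 50·(79.9 + j18.5)/(163 − j106)

Z_in ≈ 14.6 + j15.2 Ω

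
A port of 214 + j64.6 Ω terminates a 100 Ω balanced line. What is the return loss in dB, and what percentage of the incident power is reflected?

Γ = (114 + j64.6)/(314 + j64.6), |Γ| = 0.409
RL = −20·log₁₀(0.409) = 7.77 dB
P_refl/P_inc = |Γ|² = 0.167

RL ≈ 7.77 dB; 16.7% of incident power reflected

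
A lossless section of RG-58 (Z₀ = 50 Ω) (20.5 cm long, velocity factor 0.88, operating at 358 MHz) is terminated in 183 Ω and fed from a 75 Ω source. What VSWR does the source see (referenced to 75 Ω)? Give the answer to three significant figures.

λ = v/f = 0.88·c / 358 MHz = 0.737 m
βl = 2π·l/λ = 2π × 0.278 = 100°
tan(βl) = -5.63
Z_in = Z_0·(Z_L + jZ_0·tanβl)/(Z_0 + jZ_L·tanβl) = 14.1 + j8.2 Ω
Γ_s = (Z_in − Z_s)/(Z_in + Z_s) = (-60.9 + j8.2)/(89.1 + j8.2), |Γ_s| = 0.688
VSWR = (1 + |Γ_s|)/(1 − |Γ_s|)

VSWR ≈ 5.4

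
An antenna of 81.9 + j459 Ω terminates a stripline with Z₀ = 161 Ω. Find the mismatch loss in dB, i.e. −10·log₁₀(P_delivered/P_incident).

Γ = (-79.1 + j459)/(242.9 + j459), |Γ| = 0.897
|Γ|² = 0.804, so P_del/P_inc = 1 − |Γ|² = 0.196
ML = −10·log₁₀(1 − |Γ|²)

mismatch loss ≈ 7.09 dB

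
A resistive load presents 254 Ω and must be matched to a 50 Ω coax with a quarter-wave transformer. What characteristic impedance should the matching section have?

Z_qwt ≈ 113 Ω

Z_qwt = √(Z_0·R_L) = √(50 × 254) = √12700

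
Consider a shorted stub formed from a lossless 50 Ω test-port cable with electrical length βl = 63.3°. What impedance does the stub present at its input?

tan(βl) = 1.99
For a shorted stub, Z_in = jZ_0·tan(βl)

Z_in ≈ +j99.4 Ω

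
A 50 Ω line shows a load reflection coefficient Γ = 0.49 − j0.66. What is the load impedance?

Z_L ≈ 23.3 − j94.9 Ω

Z_L = Z_0·(1 + Γ)/(1 − Γ) = 50·(1.49 − j0.66)/(0.51 + j0.66)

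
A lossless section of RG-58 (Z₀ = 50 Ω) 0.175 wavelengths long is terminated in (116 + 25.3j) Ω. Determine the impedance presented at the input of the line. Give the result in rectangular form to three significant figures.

βl = 2π × 0.175 = 63°
tan(βl) = tan(63°) = 1.96
Z_in = Z_0·(Z_L + jZ_0·tanβl)/(Z_0 + jZ_L·tanβl)
     = 50·(116 + j123)/(0.346 + j228)

Z_in ≈ 27.1 − j25.4 Ω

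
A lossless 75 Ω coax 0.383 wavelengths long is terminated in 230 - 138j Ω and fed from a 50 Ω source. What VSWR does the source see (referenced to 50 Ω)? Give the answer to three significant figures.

βl = 2π × 0.383 = 138°
tan(βl) = -0.904
Z_in = Z_0·(Z_L + jZ_0·tanβl)/(Z_0 + jZ_L·tanβl) = 51.4 + j95.3 Ω
Γ_s = (Z_in − Z_s)/(Z_in + Z_s) = (1.42 + j95.3)/(101 + j95.3), |Γ_s| = 0.685
VSWR = (1 + |Γ_s|)/(1 − |Γ_s|)

VSWR ≈ 5.34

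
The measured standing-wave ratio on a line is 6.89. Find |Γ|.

|Γ| = (S − 1)/(S + 1) = (6.89 − 1)/(6.89 + 1) = 5.89/7.89

|Γ| ≈ 0.747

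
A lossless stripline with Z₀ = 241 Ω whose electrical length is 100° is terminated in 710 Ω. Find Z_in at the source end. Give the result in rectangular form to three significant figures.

Z_in ≈ 84 + j37.5 Ω

tan(βl) = tan(100°) = -5.67
Z_in = Z_0·(Z_L + jZ_0·tanβl)/(Z_0 + jZ_L·tanβl)
     = 241·(710 − j1370)/(241 − j4030)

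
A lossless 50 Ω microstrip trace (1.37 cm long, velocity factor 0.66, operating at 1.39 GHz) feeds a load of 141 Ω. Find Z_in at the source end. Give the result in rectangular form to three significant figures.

Z_in ≈ 43.5 − j50.1 Ω

λ = v/f = 0.66·c / 1.39 GHz = 0.142 m
βl = 2π·l/λ = 2π × 0.0962 = 34.6°
tan(βl) = tan(34.6°) = 0.69
Z_in = Z_0·(Z_L + jZ_0·tanβl)/(Z_0 + jZ_L·tanβl)
     = 50·(141 + j34.5)/(50 + j97.4)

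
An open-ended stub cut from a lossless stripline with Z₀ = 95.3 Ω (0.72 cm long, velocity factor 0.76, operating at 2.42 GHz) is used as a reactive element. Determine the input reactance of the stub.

λ = v/f = 0.76·c / 2.42 GHz = 0.0942 m
βl = 2π·l/λ = 2π × 0.0764 = 27.5°
tan(βl) = 0.521
For an open-ended stub, Z_in = −jZ_0·cot(βl) = −jZ_0/tan(βl)

X_in ≈ -183 Ω (capacitive)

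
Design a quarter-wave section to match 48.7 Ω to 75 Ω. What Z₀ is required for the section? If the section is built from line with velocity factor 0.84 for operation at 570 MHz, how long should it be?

Z_qwt ≈ 60.4 Ω; length ≈ 11.1 cm

Z_qwt = √(Z_0·R_L) = √(75 × 48.7) = √3652
λ = 0.84·c/f = 0.442 m, so l = λ/4 = 0.111 m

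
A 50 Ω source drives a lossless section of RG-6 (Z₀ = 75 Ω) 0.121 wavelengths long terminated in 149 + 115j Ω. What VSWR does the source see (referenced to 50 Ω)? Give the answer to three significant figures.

βl = 2π × 0.121 = 43.6°
tan(βl) = 0.951
Z_in = Z_0·(Z_L + jZ_0·tanβl)/(Z_0 + jZ_L·tanβl) = 75.1 − j97.1 Ω
Γ_s = (Z_in − Z_s)/(Z_in + Z_s) = (25.1 − j97.1)/(125 − j97.1), |Γ_s| = 0.633
VSWR = (1 + |Γ_s|)/(1 − |Γ_s|)

VSWR ≈ 4.45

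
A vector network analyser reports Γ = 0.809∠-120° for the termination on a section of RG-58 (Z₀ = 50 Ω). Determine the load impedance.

Z_L ≈ 7.01 − j28.4 Ω

Z_L = Z_0·(1 + Γ)/(1 − Γ) = 50·(0.596 − j0.701)/(1.4 + j0.701)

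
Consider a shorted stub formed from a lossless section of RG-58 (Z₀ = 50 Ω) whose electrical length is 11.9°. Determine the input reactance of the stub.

X_in ≈ 10.5 Ω (inductive)

tan(βl) = 0.211
For a shorted stub, Z_in = jZ_0·tan(βl)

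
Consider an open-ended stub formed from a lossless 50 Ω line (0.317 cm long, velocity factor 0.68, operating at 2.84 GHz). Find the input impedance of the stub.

Z_in ≈ −j176 Ω

λ = v/f = 0.68·c / 2.84 GHz = 0.0718 m
βl = 2π·l/λ = 2π × 0.0441 = 15.9°
tan(βl) = 0.285
For an open-ended stub, Z_in = −jZ_0·cot(βl) = −jZ_0/tan(βl)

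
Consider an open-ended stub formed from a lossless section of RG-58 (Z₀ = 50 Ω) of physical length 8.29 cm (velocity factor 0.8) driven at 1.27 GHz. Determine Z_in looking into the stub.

λ = v/f = 0.8·c / 1.27 GHz = 0.189 m
βl = 2π·l/λ = 2π × 0.439 = 158°
tan(βl) = -0.406
For an open-ended stub, Z_in = −jZ_0·cot(βl) = −jZ_0/tan(βl)

Z_in ≈ +j123 Ω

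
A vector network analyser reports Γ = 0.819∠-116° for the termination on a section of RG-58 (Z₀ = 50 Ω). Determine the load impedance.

Z_L ≈ 6.89 − j30.8 Ω

Z_L = Z_0·(1 + Γ)/(1 − Γ) = 50·(0.641 − j0.736)/(1.36 + j0.736)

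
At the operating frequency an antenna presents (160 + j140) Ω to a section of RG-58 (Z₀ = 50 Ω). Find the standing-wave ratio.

VSWR ≈ 5.79

Γ = (Z_L − Z_0)/(Z_L + Z_0) = (110 + j140)/(210 + j140)
|Γ| = 178/252 = 0.705
VSWR = (1 + |Γ|)/(1 − |Γ|) = 1.71/0.295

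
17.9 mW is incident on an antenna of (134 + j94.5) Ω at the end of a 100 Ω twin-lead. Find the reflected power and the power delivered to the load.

P_reflected ≈ 2.83 mW; P_delivered ≈ 15.1 mW

|Γ| = |(34 + j94.5)/(234 + j94.5)| = 0.398
|Γ|² = 0.158
P_refl = |Γ|²·P_inc = 2.83 mW, P_del = (1 − |Γ|²)·P_inc = 15.1 mW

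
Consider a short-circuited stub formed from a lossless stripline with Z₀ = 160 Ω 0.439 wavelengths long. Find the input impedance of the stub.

Z_in ≈ −j64.5 Ω

βl = 2π × 0.439 = 158°
tan(βl) = -0.403
For a short-circuited stub, Z_in = jZ_0·tan(βl)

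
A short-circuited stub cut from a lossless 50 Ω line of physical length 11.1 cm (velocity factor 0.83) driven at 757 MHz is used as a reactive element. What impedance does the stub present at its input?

Z_in ≈ −j81.6 Ω

λ = v/f = 0.83·c / 757 MHz = 0.329 m
βl = 2π·l/λ = 2π × 0.337 = 121°
tan(βl) = -1.63
For a short-circuited stub, Z_in = jZ_0·tan(βl)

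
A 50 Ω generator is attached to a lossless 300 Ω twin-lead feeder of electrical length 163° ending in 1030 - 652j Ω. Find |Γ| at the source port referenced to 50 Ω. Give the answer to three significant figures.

tan(βl) = -0.306
Z_in = Z_0·(Z_L + jZ_0·tanβl)/(Z_0 + jZ_L·tanβl) = 927 + j685 Ω
Γ_s = (Z_in − Z_s)/(Z_in + Z_s) = (877 + j685)/(977 + j685), |Γ_s| = 0.933

|Γ| ≈ 0.933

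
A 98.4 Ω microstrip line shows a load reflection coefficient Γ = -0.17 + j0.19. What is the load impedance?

Z_L ≈ 65.5 + j26.6 Ω

Z_L = Z_0·(1 + Γ)/(1 − Γ) = 98.4·(0.83 + j0.19)/(1.17 − j0.19)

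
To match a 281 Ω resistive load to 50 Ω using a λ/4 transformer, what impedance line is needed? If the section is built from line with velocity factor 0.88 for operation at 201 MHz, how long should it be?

Z_qwt ≈ 119 Ω; length ≈ 32.8 cm

Z_qwt = √(Z_0·R_L) = √(50 × 281) = √14050
λ = 0.88·c/f = 1.31 m, so l = λ/4 = 0.328 m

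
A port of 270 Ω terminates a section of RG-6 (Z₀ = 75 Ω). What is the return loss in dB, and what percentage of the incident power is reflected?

Γ = (270 − 75)/(270 + 75) = 0.565
RL = −20·log₁₀(0.565) = 4.96 dB
P_refl/P_inc = |Γ|² = 0.319

RL ≈ 4.96 dB; 31.9% of incident power reflected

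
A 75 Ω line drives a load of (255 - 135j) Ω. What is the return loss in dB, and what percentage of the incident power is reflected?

Γ = (180 − j135)/(330 − j135), |Γ| = 0.631
RL = −20·log₁₀(0.631) = 4 dB
P_refl/P_inc = |Γ|² = 0.398

RL ≈ 4 dB; 39.8% of incident power reflected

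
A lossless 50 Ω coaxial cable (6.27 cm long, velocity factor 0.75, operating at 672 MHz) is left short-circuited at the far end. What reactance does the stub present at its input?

X_in ≈ 120 Ω (inductive)

λ = v/f = 0.75·c / 672 MHz = 0.335 m
βl = 2π·l/λ = 2π × 0.187 = 67.4°
tan(βl) = 2.4
For a short-circuited stub, Z_in = jZ_0·tan(βl)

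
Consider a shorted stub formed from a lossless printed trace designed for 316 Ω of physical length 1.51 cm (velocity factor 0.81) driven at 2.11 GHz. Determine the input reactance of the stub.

X_in ≈ 341 Ω (inductive)

λ = v/f = 0.81·c / 2.11 GHz = 0.115 m
βl = 2π·l/λ = 2π × 0.131 = 47.2°
tan(βl) = 1.08
For a shorted stub, Z_in = jZ_0·tan(βl)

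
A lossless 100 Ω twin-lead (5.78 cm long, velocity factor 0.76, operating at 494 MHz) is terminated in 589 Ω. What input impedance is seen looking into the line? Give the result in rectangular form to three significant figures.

Z_in ≈ 32.9 − j94.1 Ω

λ = v/f = 0.76·c / 494 MHz = 0.462 m
βl = 2π·l/λ = 2π × 0.125 = 45.1°
tan(βl) = tan(45.1°) = 1
Z_in = Z_0·(Z_L + jZ_0·tanβl)/(Z_0 + jZ_L·tanβl)
     = 100·(589 + j100)/(100 + j591)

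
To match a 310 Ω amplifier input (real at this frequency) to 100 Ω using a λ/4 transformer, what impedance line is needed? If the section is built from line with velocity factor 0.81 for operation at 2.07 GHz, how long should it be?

Z_qwt = √(Z_0·R_L) = √(100 × 310) = √31000
λ = 0.81·c/f = 0.117 m, so l = λ/4 = 0.0293 m

Z_qwt ≈ 176 Ω; length ≈ 2.93 cm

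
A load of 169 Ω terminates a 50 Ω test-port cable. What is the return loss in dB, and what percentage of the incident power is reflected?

Γ = (169 − 50)/(169 + 50) = 0.543
RL = −20·log₁₀(0.543) = 5.3 dB
P_refl/P_inc = |Γ|² = 0.295

RL ≈ 5.3 dB; 29.5% of incident power reflected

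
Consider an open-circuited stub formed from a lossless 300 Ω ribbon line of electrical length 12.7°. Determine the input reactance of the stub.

tan(βl) = 0.225
For an open-circuited stub, Z_in = −jZ_0·cot(βl) = −jZ_0/tan(βl)

X_in ≈ -1330 Ω (capacitive)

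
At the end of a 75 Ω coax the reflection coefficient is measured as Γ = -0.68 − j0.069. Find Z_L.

Z_L ≈ 14.1 − j3.66 Ω

Z_L = Z_0·(1 + Γ)/(1 − Γ) = 75·(0.32 − j0.069)/(1.68 + j0.069)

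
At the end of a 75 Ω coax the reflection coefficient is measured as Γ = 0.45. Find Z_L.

Z_L = Z_0·(1 + Γ)/(1 − Γ) = 75·(1.45)/(0.55)

Z_L ≈ 198 Ω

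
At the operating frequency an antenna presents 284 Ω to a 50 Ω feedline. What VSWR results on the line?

VSWR ≈ 5.68

Γ = (284 − 50)/(284 + 50) = 0.701
VSWR = (1 + 0.701)/(1 − 0.701)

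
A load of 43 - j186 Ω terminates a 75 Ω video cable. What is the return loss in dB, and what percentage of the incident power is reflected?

Γ = (-32 − j186)/(118 − j186), |Γ| = 0.857
RL = −20·log₁₀(0.857) = 1.34 dB
P_refl/P_inc = |Γ|² = 0.734

RL ≈ 1.34 dB; 73.4% of incident power reflected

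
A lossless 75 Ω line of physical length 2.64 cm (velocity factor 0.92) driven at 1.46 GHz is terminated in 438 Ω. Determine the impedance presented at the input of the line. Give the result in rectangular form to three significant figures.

Z_in ≈ 21.3 − j59.3 Ω

λ = v/f = 0.92·c / 1.46 GHz = 0.189 m
βl = 2π·l/λ = 2π × 0.14 = 50.3°
tan(βl) = tan(50.3°) = 1.2
Z_in = Z_0·(Z_L + jZ_0·tanβl)/(Z_0 + jZ_L·tanβl)
     = 75·(438 + j90.3)/(75 + j527)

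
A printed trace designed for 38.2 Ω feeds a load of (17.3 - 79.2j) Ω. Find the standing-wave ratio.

Γ = (Z_L − Z_0)/(Z_L + Z_0) = (-20.9 − j79.2)/(55.5 − j79.2)
|Γ| = 81.9/96.7 = 0.847
VSWR = (1 + |Γ|)/(1 − |Γ|) = 1.85/0.153

VSWR ≈ 12.1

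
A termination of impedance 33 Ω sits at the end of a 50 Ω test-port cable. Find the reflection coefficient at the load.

Γ = -0.205

Γ = (Z_L − Z_0)/(Z_L + Z_0) = (33 − 50)/(33 + 50) = -17/83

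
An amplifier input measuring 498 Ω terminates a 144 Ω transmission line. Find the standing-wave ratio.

VSWR ≈ 3.46

Γ = (498 − 144)/(498 + 144) = 0.551
VSWR = (1 + 0.551)/(1 − 0.551)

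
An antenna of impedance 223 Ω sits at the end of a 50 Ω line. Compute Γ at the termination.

Γ = 0.634

Γ = (Z_L − Z_0)/(Z_L + Z_0) = (223 − 50)/(223 + 50) = 173/273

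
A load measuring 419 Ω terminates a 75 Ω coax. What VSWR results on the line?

For a purely resistive load, VSWR = R_L/Z_0 or Z_0/R_L (whichever > 1) = 419/75

VSWR ≈ 5.59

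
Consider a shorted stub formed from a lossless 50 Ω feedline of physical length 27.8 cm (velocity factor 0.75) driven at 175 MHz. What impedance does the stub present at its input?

λ = v/f = 0.75·c / 175 MHz = 1.29 m
βl = 2π·l/λ = 2π × 0.216 = 77.8°
tan(βl) = 4.64
For a shorted stub, Z_in = jZ_0·tan(βl)

Z_in ≈ +j232 Ω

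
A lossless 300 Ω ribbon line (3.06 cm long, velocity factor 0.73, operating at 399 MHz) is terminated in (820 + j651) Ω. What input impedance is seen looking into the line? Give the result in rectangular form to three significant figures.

Z_in ≈ 894 − j636 Ω

λ = v/f = 0.73·c / 399 MHz = 0.549 m
βl = 2π·l/λ = 2π × 0.0558 = 20.1°
tan(βl) = tan(20.1°) = 0.365
Z_in = Z_0·(Z_L + jZ_0·tanβl)/(Z_0 + jZ_L·tanβl)
     = 300·(820 + j761)/(62.2 + j300)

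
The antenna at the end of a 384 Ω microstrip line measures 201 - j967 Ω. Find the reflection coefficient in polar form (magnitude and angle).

Γ ≈ 0.871 ∠ -41.9°

Γ = (Z_L − Z_0)/(Z_L + Z_0) = (-183 − j967)/(585 − j967)
|Γ| = 984/1130 = 0.871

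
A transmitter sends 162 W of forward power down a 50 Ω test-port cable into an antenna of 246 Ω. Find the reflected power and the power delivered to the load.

P_reflected ≈ 71 W; P_delivered ≈ 91 W

Γ = (246 − 50)/(246 + 50) = 0.662
|Γ|² = 0.438
P_refl = |Γ|²·P_inc = 71 W, P_del = (1 − |Γ|²)·P_inc = 91 W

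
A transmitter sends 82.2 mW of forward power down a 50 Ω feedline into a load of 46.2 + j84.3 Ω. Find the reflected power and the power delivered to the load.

|Γ| = |(-3.8 + j84.3)/(96.2 + j84.3)| = 0.66
|Γ|² = 0.435
P_refl = |Γ|²·P_inc = 35.8 mW, P_del = (1 − |Γ|²)·P_inc = 46.4 mW

P_reflected ≈ 35.8 mW; P_delivered ≈ 46.4 mW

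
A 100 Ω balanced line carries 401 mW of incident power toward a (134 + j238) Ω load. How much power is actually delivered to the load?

P_delivered ≈ 193 mW

|Γ| = |(34 + j238)/(234 + j238)| = 0.72
|Γ|² = 0.519
P_refl = |Γ|²·P_inc = 208 mW, P_del = (1 − |Γ|²)·P_inc = 193 mW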